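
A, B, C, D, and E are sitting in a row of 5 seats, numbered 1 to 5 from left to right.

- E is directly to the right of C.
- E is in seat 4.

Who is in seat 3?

C

With clues 1–2, A, B, D, and E are ruled out for seat 3.
So seat 3 is C.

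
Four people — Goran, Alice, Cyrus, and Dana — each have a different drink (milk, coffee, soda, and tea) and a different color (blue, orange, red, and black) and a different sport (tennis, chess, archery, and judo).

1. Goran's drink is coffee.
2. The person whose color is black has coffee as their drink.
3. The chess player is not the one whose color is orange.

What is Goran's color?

black

With clues 1–2, blue, orange, and red are impossible for Goran's color.
That leaves black.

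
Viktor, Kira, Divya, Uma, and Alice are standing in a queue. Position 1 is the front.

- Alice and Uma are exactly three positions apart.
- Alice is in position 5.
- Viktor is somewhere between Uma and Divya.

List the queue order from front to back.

Kira, Uma, Viktor, Divya, Alice

From clue 1: Uma is in {1,2,4,5}.
From clues 1–2: Uma → position 2, Alice → position 5.
From clues 1–3: Kira → position 1, Viktor → position 3, Divya → position 4.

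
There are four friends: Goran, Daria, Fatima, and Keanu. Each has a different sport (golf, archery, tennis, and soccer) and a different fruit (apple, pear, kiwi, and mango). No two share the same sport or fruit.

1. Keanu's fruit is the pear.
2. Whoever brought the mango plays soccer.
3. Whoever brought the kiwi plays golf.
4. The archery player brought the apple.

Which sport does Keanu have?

With clues 1–2, soccer is impossible for Keanu's sport.
With clues 1–3, golf is impossible for Keanu's sport.
With clues 1–4, archery is impossible for Keanu's sport.
That leaves tennis.

tennis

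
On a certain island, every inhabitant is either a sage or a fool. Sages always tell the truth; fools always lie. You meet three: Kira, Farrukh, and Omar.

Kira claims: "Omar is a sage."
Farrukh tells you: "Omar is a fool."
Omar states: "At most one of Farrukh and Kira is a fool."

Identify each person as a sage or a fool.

Consider Kira. Suppose Kira is a fool.
Then no assignment of the remaining roles makes every statement match its speaker's type — contradiction.
So Kira is a sage.
With that fixed, Omar's statement is true, so Omar is a sage.
With that fixed, Farrukh's statement is false, so Farrukh is a fool.

Kira: sage, Farrukh: fool, Omar: sage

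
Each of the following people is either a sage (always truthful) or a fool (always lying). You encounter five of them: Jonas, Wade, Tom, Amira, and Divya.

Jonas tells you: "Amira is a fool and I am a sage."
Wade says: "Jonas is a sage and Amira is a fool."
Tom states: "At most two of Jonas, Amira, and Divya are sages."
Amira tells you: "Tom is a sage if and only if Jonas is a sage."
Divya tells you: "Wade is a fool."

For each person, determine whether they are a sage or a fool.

Consider Jonas. Suppose Jonas is a sage.
Then no assignment of the remaining roles makes every statement match its speaker's type — contradiction.
So Jonas is a fool.
With that fixed, Wade's statement is false, so Wade is a fool.
With that fixed, Tom's statement is true, so Tom is a sage.
With that fixed, Amira's statement is false, so Amira is a fool.
With that fixed, Divya's statement is true, so Divya is a sage.

Jonas: fool, Wade: fool, Tom: sage, Amira: fool, Divya: sage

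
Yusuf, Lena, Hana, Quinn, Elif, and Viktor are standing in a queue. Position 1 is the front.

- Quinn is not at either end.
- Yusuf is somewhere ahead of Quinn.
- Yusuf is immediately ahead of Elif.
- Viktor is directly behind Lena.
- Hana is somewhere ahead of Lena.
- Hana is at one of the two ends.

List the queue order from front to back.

Hana, Yusuf, Elif, Quinn, Lena, Viktor

From clue 1: Quinn is in {2,3,4,5}.
From clues 1–2: Yusuf is in {1,2,3,4}.
From clues 1–3: Yusuf is in {1,2,3}.
From clues 1–5: Lena → position 5, Viktor → position 6.
From clues 1–6: Hana → position 1, Yusuf → position 2, Elif → position 3, Quinn → position 4.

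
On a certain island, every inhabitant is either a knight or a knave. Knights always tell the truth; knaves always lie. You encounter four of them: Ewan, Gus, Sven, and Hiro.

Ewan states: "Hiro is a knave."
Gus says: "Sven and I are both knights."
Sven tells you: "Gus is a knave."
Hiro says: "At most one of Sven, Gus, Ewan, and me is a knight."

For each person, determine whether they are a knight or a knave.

Consider Ewan. Suppose Ewan is a knave.
Then no assignment of the remaining roles makes every statement match its speaker's type — contradiction.
So Ewan is a knight.
Consider Gus. Suppose Gus is a knight.
Then no assignment of the remaining roles makes every statement match its speaker's type — contradiction.
So Gus is a knave.
With that fixed, Sven's statement is true, so Sven is a knight.
With that fixed, Hiro's statement is false, so Hiro is a knave.

Ewan: knight, Gus: knave, Sven: knight, Hiro: knave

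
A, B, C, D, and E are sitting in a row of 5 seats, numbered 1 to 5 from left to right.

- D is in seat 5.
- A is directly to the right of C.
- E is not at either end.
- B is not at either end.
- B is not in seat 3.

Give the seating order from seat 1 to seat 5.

C, A, E, B, D

From clue 1: D → seat 5.
From clues 1–2: A is in {2,3,4}.
From clues 1–4: C → seat 1, A → seat 2.
From clues 1–5: E → seat 3, B → seat 4.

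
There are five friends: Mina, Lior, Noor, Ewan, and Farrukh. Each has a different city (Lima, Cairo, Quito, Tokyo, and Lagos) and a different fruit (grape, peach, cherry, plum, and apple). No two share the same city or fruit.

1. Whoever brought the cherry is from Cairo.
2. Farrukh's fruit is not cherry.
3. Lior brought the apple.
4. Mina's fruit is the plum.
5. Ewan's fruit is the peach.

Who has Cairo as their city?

With clues 1–2, Farrukh is impossible for the one with city Cairo.
With clues 1–3, Lior is impossible for the one with city Cairo.
With clues 1–4, Mina is impossible for the one with city Cairo.
With clues 1–5, Ewan is impossible for the one with city Cairo.
That leaves Noor.

Noor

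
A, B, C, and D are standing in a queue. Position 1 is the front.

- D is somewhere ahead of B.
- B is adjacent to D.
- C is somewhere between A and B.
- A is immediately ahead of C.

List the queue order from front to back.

A, C, D, B

From clue 1: B is in {2,3,4}.
From clues 1–3: A is in {1,4}.
From clues 1–4: A → position 1, C → position 2, D → position 3, B → position 4.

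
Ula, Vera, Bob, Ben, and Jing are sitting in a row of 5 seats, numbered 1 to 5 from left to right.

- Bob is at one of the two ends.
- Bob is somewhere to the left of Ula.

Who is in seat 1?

Bob

With clues 1–2, Ben, Jing, Ula, and Vera are ruled out for seat 1.
So seat 1 is Bob.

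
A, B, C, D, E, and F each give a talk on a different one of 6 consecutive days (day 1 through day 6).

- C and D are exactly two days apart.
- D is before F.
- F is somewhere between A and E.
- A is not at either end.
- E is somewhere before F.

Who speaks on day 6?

With clues 1–2, D is ruled out for day 6.
With clues 1–3, C and F are ruled out for day 6.
With clues 1–4, A is ruled out for day 6.
With clues 1–5, E is ruled out for day 6.
So day 6 is B.

B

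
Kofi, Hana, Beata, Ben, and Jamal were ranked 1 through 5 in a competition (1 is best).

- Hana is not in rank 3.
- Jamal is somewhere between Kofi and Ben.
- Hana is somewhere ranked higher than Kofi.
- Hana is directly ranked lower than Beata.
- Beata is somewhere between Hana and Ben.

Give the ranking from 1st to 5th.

From clue 1: Hana is in {1,2,4,5}.
From clues 1–2: Jamal is in {2,3,4}.
From clues 1–3: Hana is in {1,2,4}.
From clues 1–4: Kofi is in {3,5}.
From clues 1–5: Ben → rank 1, Jamal → rank 2, Beata → rank 3, Hana → rank 4, Kofi → rank 5.

Ben, Jamal, Beata, Hana, Kofi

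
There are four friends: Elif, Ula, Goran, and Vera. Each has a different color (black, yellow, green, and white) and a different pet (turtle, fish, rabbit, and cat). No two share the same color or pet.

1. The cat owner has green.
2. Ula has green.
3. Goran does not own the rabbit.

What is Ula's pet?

With clues 1–2, fish, rabbit, and turtle are impossible for Ula's pet.
That leaves cat.

cat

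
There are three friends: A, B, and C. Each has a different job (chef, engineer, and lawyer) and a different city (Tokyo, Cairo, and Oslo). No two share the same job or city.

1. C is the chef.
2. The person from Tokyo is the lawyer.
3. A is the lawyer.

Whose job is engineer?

B

Clue 1 rules out C for the one with job engineer.
With clues 1–3, A is impossible for the one with job engineer.
That leaves B.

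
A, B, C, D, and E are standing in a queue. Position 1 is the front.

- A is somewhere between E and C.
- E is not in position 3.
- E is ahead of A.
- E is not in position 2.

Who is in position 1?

With clue 1, A is ruled out for position 1.
With clues 1–3, C is ruled out for position 1.
With clues 1–4, B and D are ruled out for position 1.
So position 1 is E.

E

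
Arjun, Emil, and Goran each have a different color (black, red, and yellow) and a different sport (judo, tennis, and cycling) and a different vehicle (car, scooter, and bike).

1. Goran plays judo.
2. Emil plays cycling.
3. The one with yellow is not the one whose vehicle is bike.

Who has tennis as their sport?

Clue 1 rules out Goran for the one with sport tennis.
With clues 1–2, Emil is impossible for the one with sport tennis.
That leaves Arjun.

Arjun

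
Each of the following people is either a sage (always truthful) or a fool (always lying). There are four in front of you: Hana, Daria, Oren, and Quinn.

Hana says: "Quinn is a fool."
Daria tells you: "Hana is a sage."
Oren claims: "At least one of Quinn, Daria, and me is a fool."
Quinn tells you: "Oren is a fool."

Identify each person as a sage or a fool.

Hana: sage, Daria: sage, Oren: sage, Quinn: fool

Consider Hana. Suppose Hana is a fool.
Then no assignment of the remaining roles makes every statement match its speaker's type — contradiction.
So Hana is a sage.
With that fixed, Daria's statement is true, so Daria is a sage.
Consider Oren. Suppose Oren is a fool.
Then Oren's own statement would have to be false, but it can't be — contradiction.
So Oren is a sage.
With that fixed, Quinn's statement is false, so Quinn is a fool.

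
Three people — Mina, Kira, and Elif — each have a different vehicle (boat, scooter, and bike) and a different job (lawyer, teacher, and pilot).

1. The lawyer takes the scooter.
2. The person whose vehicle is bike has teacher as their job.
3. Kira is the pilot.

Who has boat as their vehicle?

Kira

With clues 1–3, Elif and Mina are impossible for the one with vehicle boat.
That leaves Kira.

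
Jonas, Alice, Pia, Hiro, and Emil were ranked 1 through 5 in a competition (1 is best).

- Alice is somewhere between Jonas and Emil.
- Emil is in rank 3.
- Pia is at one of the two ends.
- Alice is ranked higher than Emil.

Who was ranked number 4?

Hiro

With clues 1–2, Emil and Jonas are ruled out for rank 4.
With clues 1–3, Pia is ruled out for rank 4.
With clues 1–4, Alice is ruled out for rank 4.
So rank 4 is Hiro.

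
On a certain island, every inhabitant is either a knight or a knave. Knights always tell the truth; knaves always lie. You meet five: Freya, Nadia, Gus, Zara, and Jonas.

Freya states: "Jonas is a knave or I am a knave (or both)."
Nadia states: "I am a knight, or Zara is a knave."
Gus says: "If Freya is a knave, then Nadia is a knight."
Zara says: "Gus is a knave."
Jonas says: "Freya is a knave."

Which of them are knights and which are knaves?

Consider Freya. Suppose Freya is a knave.
Then Freya's own statement would have to be false, but it can't be — contradiction.
So Freya is a knight.
With that fixed, Gus's statement is true, so Gus is a knight.
With that fixed, Zara's statement is false, so Zara is a knave.
With that fixed, Jonas's statement is false, so Jonas is a knave.
With that fixed, Nadia's statement is true, so Nadia is a knight.

Freya: knight, Nadia: knight, Gus: knight, Zara: knave, Jonas: knave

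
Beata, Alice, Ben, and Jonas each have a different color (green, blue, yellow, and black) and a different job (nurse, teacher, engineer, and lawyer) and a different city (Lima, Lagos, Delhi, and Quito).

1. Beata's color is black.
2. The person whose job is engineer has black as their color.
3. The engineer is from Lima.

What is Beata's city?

Lima

With clues 1–3, Delhi, Lagos, and Quito are impossible for Beata's city.
That leaves Lima.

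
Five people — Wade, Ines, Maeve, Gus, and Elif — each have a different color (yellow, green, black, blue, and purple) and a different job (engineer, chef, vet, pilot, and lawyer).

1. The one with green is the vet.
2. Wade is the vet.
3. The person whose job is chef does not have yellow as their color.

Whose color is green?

Wade

With clues 1–2, Elif, Gus, Ines, and Maeve are impossible for the one with color green.
That leaves Wade.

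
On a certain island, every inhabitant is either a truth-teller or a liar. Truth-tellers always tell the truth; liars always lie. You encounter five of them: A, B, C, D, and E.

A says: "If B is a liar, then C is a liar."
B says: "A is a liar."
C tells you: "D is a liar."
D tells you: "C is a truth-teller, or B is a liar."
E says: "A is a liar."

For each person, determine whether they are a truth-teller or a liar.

A: truth-teller, B: liar, C: liar, D: truth-teller, E: liar

Consider A. Suppose A is a liar.
Then no assignment of the remaining roles makes every statement match its speaker's type — contradiction.
So A is a truth-teller.
With that fixed, B's statement is false, so B is a liar.
With that fixed, D's statement is true, so D is a truth-teller.
With that fixed, E's statement is false, so E is a liar.
With that fixed, C's statement is false, so C is a liar.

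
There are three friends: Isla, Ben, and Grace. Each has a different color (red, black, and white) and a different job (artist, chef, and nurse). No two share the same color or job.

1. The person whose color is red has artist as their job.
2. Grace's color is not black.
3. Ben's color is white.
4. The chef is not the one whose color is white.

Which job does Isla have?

With clues 1–3, artist is impossible for Isla's job.
With clues 1–4, nurse is impossible for Isla's job.
That leaves chef.

chef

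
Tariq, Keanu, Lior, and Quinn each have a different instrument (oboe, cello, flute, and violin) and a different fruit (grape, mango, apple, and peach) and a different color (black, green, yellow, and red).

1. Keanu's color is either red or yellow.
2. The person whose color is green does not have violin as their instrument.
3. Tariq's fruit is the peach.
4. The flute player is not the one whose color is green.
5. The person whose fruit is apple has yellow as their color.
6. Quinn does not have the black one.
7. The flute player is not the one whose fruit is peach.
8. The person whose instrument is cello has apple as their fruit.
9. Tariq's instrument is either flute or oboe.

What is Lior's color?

With clues 1–9, green, red, and yellow are impossible for Lior's color.
That leaves black.

black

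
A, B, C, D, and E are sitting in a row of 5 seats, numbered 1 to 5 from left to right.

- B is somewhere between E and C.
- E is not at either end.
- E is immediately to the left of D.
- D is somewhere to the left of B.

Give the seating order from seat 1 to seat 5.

From clue 1: B is in {2,3,4}.
From clues 1–4: A → seat 1, E → seat 2, D → seat 3, B → seat 4, C → seat 5.

A, E, D, B, C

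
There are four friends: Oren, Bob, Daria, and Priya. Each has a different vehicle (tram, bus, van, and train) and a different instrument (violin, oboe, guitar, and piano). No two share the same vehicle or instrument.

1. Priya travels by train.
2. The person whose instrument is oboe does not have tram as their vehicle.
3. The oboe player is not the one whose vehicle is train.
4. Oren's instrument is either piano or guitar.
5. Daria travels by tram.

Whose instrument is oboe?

With clues 1–3, Priya is impossible for the one with instrument oboe.
With clues 1–4, Oren is impossible for the one with instrument oboe.
With clues 1–5, Daria is impossible for the one with instrument oboe.
That leaves Bob.

Bob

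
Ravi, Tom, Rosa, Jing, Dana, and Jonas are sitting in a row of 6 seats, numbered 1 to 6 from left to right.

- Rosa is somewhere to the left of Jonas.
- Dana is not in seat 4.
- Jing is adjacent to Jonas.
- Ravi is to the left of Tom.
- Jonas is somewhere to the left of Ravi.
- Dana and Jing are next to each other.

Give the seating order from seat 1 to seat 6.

From clue 1: Rosa is in {1,2,3,4,5}.
From clues 1–3: Rosa is in {1,2,3,4}.
From clues 1–5: Ravi is in {4,5}.
From clues 1–6: Rosa → seat 1, Dana → seat 2, Jing → seat 3, Jonas → seat 4, Ravi → seat 5, Tom → seat 6.

Rosa, Dana, Jing, Jonas, Ravi, Tom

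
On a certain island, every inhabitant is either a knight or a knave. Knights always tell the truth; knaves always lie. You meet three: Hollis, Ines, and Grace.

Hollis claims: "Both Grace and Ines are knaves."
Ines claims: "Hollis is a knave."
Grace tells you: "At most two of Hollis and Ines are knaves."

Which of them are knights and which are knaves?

Hollis: knave, Ines: knight, Grace: knight

Regardless of anyone's role, Grace's statement is true, so Grace is a knight.
With that fixed, Hollis's statement is false, so Hollis is a knave.
With that fixed, Ines's statement is true, so Ines is a knight.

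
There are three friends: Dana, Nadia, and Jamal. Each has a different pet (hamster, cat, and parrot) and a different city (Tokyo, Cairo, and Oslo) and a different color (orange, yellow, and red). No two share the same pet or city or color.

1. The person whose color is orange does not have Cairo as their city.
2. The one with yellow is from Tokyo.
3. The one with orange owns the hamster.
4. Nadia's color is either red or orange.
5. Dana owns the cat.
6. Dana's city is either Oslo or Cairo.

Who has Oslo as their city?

Nadia

With clues 1–5, Dana is impossible for the one with city Oslo.
With clues 1–6, Jamal is impossible for the one with city Oslo.
That leaves Nadia.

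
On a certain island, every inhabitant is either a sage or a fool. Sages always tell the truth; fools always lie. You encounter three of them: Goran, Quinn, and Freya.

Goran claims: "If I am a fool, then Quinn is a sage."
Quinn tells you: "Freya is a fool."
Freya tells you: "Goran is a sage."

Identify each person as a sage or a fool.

Goran: sage, Quinn: fool, Freya: sage

Consider Goran. Suppose Goran is a fool.
Then no assignment of the remaining roles makes every statement match its speaker's type — contradiction.
So Goran is a sage.
With that fixed, Freya's statement is true, so Freya is a sage.
With that fixed, Quinn's statement is false, so Quinn is a fool.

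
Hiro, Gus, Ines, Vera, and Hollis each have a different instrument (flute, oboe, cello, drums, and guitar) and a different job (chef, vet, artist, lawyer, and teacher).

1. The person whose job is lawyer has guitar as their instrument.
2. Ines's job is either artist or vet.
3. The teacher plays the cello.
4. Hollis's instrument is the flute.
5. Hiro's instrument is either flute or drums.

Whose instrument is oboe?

Ines

With clues 1–4, Hollis is impossible for the one with instrument oboe.
With clues 1–5, Gus, Hiro, and Vera are impossible for the one with instrument oboe.
That leaves Ines.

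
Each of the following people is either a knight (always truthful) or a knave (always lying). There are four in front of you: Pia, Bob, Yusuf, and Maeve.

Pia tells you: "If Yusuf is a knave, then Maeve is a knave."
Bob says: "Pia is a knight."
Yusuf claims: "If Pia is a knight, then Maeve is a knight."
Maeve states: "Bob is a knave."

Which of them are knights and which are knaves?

Pia: knight, Bob: knight, Yusuf: knave, Maeve: knave

Consider Pia. Suppose Pia is a knave.
Then no assignment of the remaining roles makes every statement match its speaker's type — contradiction.
So Pia is a knight.
With that fixed, Bob's statement is true, so Bob is a knight.
With that fixed, Maeve's statement is false, so Maeve is a knave.
With that fixed, Yusuf's statement is false, so Yusuf is a knave.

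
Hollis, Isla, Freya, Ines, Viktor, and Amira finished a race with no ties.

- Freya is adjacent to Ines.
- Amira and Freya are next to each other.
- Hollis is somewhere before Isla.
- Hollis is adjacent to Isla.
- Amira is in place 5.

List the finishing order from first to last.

From clues 1–2: Freya is in {2,3,4,5}.
From clues 1–3: Hollis is in {1,2,4,5}.
From clues 1–5: Hollis → place 1, Isla → place 2, Ines → place 3, Freya → place 4, Amira → place 5, Viktor → place 6.

Hollis, Isla, Ines, Freya, Amira, Viktor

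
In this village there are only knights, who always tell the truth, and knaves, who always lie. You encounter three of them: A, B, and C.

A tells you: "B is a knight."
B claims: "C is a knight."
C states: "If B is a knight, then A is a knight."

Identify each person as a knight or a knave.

A: knight, B: knight, C: knight

Consider A. Suppose A is a knave.
Then no assignment of the remaining roles makes every statement match its speaker's type — contradiction.
So A is a knight.
With that fixed, C's statement is true, so C is a knight.
With that fixed, B's statement is true, so B is a knight.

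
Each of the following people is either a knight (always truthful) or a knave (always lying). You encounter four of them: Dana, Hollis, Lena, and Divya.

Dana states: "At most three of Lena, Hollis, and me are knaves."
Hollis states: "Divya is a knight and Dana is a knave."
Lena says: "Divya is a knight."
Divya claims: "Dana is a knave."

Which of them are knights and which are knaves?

Dana: knight, Hollis: knave, Lena: knave, Divya: knave

Regardless of anyone's role, Dana's statement is true, so Dana is a knight.
With that fixed, Hollis's statement is false, so Hollis is a knave.
With that fixed, Divya's statement is false, so Divya is a knave.
With that fixed, Lena's statement is false, so Lena is a knave.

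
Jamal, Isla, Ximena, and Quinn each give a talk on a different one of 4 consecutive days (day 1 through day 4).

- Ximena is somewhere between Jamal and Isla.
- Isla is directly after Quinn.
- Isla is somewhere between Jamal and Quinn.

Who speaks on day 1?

Quinn

With clue 1, Ximena is ruled out for day 1.
With clues 1–2, Isla is ruled out for day 1.
With clues 1–3, Jamal is ruled out for day 1.
So day 1 is Quinn.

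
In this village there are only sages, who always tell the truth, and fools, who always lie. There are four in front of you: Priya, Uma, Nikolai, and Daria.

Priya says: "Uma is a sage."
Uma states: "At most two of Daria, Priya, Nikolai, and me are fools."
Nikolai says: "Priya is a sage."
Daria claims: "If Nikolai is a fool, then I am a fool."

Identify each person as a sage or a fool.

Consider Priya. Suppose Priya is a fool.
Then no assignment of the remaining roles makes every statement match its speaker's type — contradiction.
So Priya is a sage.
With that fixed, Nikolai's statement is true, so Nikolai is a sage.
With that fixed, Daria's statement is true, so Daria is a sage.
With that fixed, Uma's statement is true, so Uma is a sage.

Priya: sage, Uma: sage, Nikolai: sage, Daria: sage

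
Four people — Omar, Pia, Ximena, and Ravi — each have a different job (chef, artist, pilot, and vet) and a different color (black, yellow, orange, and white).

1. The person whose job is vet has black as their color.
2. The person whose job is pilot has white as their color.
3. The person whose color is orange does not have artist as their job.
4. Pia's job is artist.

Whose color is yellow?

With clues 1–4, Omar, Ravi, and Ximena are impossible for the one with color yellow.
That leaves Pia.

Pia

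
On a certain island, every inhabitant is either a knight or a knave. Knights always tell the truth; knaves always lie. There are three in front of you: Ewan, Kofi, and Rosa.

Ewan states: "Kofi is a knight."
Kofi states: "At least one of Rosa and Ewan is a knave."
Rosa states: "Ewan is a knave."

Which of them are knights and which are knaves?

Ewan: knight, Kofi: knight, Rosa: knave

Consider Ewan. Suppose Ewan is a knave.
Then no assignment of the remaining roles makes every statement match its speaker's type — contradiction.
So Ewan is a knight.
With that fixed, Rosa's statement is false, so Rosa is a knave.
With that fixed, Kofi's statement is true, so Kofi is a knight.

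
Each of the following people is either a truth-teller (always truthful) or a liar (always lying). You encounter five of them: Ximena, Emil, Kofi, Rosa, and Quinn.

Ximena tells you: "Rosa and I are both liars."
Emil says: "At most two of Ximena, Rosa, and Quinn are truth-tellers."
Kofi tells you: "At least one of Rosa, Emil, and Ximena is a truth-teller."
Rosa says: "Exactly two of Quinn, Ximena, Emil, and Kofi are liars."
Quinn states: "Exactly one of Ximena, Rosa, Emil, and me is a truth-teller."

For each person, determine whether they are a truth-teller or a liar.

Ximena: liar, Emil: truth-teller, Kofi: truth-teller, Rosa: truth-teller, Quinn: liar

Consider Ximena. Suppose Ximena is a truth-teller.
Then Ximena's own statement would have to be true, but it can't be — contradiction.
So Ximena is a liar.
With that fixed, Emil's statement is true, so Emil is a truth-teller.
With that fixed, Kofi's statement is true, so Kofi is a truth-teller.
Consider Rosa. Suppose Rosa is a liar.
Then Ximena's statement comes out true, contradicting Ximena being a liar.
So Rosa is a truth-teller.
With that fixed, Quinn's statement is false, so Quinn is a liar.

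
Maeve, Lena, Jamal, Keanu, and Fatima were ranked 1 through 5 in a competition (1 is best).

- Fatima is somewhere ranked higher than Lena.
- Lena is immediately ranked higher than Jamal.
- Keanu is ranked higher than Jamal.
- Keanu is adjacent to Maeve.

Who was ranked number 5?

With clue 1, Fatima is ruled out for rank 5.
With clues 1–2, Lena is ruled out for rank 5.
With clues 1–3, Keanu is ruled out for rank 5.
With clues 1–4, Maeve is ruled out for rank 5.
So rank 5 is Jamal.

Jamal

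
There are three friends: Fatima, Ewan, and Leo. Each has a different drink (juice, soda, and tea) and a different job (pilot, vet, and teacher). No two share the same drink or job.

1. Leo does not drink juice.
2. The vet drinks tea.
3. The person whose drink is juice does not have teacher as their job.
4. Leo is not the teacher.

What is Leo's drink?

Clue 1 rules out juice for Leo's drink.
With clues 1–4, soda is impossible for Leo's drink.
That leaves tea.

tea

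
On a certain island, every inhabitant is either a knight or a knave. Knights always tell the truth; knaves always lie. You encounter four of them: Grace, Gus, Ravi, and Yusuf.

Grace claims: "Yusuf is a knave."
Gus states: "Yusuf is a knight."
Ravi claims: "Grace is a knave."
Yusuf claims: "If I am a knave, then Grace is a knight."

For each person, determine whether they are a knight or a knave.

Consider Grace. Suppose Grace is a knight.
Then no assignment of the remaining roles makes every statement match its speaker's type — contradiction.
So Grace is a knave.
With that fixed, Ravi's statement is true, so Ravi is a knight.
Consider Gus. Suppose Gus is a knave.
Then no assignment of the remaining roles makes every statement match its speaker's type — contradiction.
So Gus is a knight.
Consider Yusuf. Suppose Yusuf is a knave.
Then Grace's statement comes out true, contradicting Grace being a knave.
So Yusuf is a knight.

Grace: knave, Gus: knight, Ravi: knight, Yusuf: knight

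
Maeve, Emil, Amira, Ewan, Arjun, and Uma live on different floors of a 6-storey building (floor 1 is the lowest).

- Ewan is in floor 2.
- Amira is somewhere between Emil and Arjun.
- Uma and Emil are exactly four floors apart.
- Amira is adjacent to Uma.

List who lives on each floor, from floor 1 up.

Emil, Ewan, Maeve, Amira, Uma, Arjun

From clue 1: Ewan → floor 2.
From clues 1–2: Amira is in {3,4,5}.
From clues 1–3: Emil is in {1,5}.
From clues 1–4: Emil → floor 1, Maeve → floor 3, Amira → floor 4, Uma → floor 5, Arjun → floor 6.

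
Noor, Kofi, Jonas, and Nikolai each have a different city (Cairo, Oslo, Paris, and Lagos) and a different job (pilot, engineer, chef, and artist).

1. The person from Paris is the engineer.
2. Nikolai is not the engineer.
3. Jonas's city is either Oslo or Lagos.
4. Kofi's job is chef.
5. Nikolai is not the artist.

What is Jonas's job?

artist

With clues 1–3, engineer is impossible for Jonas's job.
With clues 1–4, chef is impossible for Jonas's job.
With clues 1–5, pilot is impossible for Jonas's job.
That leaves artist.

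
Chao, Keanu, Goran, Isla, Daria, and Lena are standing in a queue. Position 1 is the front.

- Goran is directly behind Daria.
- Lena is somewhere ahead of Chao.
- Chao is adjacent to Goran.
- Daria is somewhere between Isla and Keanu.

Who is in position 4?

With clues 1–3, Isla, Keanu, and Lena are ruled out for position 4.
With clues 1–4, Chao and Daria are ruled out for position 4.
So position 4 is Goran.

Goran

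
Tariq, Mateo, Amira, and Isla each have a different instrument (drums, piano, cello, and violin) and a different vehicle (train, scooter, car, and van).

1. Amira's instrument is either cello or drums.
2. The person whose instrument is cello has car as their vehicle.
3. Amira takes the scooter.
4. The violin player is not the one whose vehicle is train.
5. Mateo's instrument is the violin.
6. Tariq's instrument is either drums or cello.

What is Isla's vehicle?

train

With clues 1–3, scooter is impossible for Isla's vehicle.
With clues 1–5, van is impossible for Isla's vehicle.
With clues 1–6, car is impossible for Isla's vehicle.
That leaves train.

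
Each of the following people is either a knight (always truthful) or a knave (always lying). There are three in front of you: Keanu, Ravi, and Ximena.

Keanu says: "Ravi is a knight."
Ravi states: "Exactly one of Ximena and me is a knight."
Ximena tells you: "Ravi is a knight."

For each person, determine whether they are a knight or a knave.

Consider Keanu. Suppose Keanu is a knight.
Then no assignment of the remaining roles makes every statement match its speaker's type — contradiction.
So Keanu is a knave.
Consider Ravi. Suppose Ravi is a knight.
Then Keanu's statement comes out true, contradicting Keanu being a knave.
So Ravi is a knave.
With that fixed, Ximena's statement is false, so Ximena is a knave.

Keanu: knave, Ravi: knave, Ximena: knave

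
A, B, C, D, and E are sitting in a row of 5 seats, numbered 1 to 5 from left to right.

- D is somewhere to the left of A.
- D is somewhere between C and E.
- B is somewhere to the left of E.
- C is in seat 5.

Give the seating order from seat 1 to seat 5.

From clue 1: A is in {2,3,4,5}.
From clues 1–2: D is in {2,3}.
From clues 1–4: B → seat 1, E → seat 2, D → seat 3, A → seat 4, C → seat 5.

B, E, D, A, C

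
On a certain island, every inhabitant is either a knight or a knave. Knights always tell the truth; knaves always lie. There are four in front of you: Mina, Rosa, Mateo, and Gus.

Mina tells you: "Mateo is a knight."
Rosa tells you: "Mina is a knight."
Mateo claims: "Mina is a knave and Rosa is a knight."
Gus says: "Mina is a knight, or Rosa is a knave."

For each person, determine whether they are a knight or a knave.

Mina: knave, Rosa: knave, Mateo: knave, Gus: knight

Consider Mina. Suppose Mina is a knight.
Then no assignment of the remaining roles makes every statement match its speaker's type — contradiction.
So Mina is a knave.
With that fixed, Rosa's statement is false, so Rosa is a knave.
With that fixed, Mateo's statement is false, so Mateo is a knave.
With that fixed, Gus's statement is true, so Gus is a knight.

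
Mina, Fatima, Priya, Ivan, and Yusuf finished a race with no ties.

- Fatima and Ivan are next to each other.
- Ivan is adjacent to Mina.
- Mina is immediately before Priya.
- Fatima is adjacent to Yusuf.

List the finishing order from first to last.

Yusuf, Fatima, Ivan, Mina, Priya

From clues 1–2: Ivan is in {2,3,4}.
From clues 1–3: Mina is in {3,4}.
From clues 1–4: Yusuf → place 1, Fatima → place 2, Ivan → place 3, Mina → place 4, Priya → place 5.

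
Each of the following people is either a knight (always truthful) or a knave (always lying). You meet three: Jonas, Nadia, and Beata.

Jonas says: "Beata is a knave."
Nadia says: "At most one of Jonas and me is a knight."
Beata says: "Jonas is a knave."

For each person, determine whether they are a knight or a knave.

Consider Jonas. Suppose Jonas is a knight.
Then whichever role Nadia has, Nadia's statement has the wrong truth value — contradiction.
So Jonas is a knave.
With that fixed, Nadia's statement is true, so Nadia is a knight.
With that fixed, Beata's statement is true, so Beata is a knight.

Jonas: knave, Nadia: knight, Beata: knight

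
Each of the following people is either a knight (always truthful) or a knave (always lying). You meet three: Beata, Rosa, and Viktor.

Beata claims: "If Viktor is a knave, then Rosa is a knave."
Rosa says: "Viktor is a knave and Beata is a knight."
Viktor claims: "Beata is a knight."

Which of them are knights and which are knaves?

Beata: knight, Rosa: knave, Viktor: knight

Consider Beata. Suppose Beata is a knave.
Then no assignment of the remaining roles makes every statement match its speaker's type — contradiction.
So Beata is a knight.
With that fixed, Viktor's statement is true, so Viktor is a knight.
With that fixed, Rosa's statement is false, so Rosa is a knave.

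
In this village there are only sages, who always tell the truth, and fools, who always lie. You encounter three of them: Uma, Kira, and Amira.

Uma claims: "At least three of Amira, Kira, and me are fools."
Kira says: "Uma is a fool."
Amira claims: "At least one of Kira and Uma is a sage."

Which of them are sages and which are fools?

Consider Uma. Suppose Uma is a sage.
Then Uma's own statement would have to be true, but it can't be — contradiction.
So Uma is a fool.
With that fixed, Kira's statement is true, so Kira is a sage.
With that fixed, Amira's statement is true, so Amira is a sage.

Uma: fool, Kira: sage, Amira: sage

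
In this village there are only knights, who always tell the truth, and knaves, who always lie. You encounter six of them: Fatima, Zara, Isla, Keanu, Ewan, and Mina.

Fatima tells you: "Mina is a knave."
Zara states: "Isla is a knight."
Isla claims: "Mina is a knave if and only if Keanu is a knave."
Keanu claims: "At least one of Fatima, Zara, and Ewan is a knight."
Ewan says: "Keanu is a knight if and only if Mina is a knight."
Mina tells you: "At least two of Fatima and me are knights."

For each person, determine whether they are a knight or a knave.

Fatima: knight, Zara: knave, Isla: knave, Keanu: knight, Ewan: knave, Mina: knave

Consider Fatima. Suppose Fatima is a knave.
Then no assignment of the remaining roles makes every statement match its speaker's type — contradiction.
So Fatima is a knight.
With that fixed, Keanu's statement is true, so Keanu is a knight.
Consider Zara. Suppose Zara is a knight.
Then no assignment of the remaining roles makes every statement match its speaker's type — contradiction.
So Zara is a knave.
Consider Isla. Suppose Isla is a knight.
Then Zara's statement comes out true, contradicting Zara being a knave.
So Isla is a knave.
Consider Ewan. Suppose Ewan is a knight.
Then no assignment of the remaining roles makes every statement match its speaker's type — contradiction.
So Ewan is a knave.
Consider Mina. Suppose Mina is a knight.
Then Fatima's statement comes out false, contradicting Fatima being a knight.
So Mina is a knave.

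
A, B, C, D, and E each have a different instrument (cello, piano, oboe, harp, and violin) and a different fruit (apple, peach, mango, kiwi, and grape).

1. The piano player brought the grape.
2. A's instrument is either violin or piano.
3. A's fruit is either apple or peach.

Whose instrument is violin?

A

With clues 1–3, B, C, D, and E are impossible for the one with instrument violin.
That leaves A.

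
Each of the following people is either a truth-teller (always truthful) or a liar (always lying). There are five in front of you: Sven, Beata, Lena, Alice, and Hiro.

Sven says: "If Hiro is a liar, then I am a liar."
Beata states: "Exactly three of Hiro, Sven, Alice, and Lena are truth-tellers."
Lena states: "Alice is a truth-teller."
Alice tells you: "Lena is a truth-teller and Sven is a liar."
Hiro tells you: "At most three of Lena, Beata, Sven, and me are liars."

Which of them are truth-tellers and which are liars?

Sven: truth-teller, Beata: liar, Lena: liar, Alice: liar, Hiro: truth-teller

Consider Sven. Suppose Sven is a liar.
Then Sven's own statement would have to be false, but it can't be — contradiction.
So Sven is a truth-teller.
With that fixed, Alice's statement is false, so Alice is a liar.
With that fixed, Hiro's statement is true, so Hiro is a truth-teller.
With that fixed, Lena's statement is false, so Lena is a liar.
With that fixed, Beata's statement is false, so Beata is a liar.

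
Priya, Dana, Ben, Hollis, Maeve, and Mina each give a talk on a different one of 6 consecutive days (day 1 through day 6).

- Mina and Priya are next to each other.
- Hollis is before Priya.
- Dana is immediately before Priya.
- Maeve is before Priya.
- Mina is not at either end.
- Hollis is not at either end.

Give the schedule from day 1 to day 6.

Maeve, Hollis, Dana, Priya, Mina, Ben

From clues 1–2: Hollis is in {1,2,3,4}.
From clues 1–3: Priya is in {3,4,5}.
From clues 1–4: Priya is in {4,5}.
From clues 1–5: Dana → day 3, Priya → day 4, Mina → day 5, Ben → day 6.
From clues 1–6: Maeve → day 1, Hollis → day 2.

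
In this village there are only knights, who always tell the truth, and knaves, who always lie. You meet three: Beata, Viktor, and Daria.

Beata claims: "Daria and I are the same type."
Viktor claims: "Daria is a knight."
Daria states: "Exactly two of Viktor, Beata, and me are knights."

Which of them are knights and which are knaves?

Consider Beata. Suppose Beata is a knight.
Then no assignment of the remaining roles makes every statement match its speaker's type — contradiction.
So Beata is a knave.
Consider Viktor. Suppose Viktor is a knave.
Then no assignment of the remaining roles makes every statement match its speaker's type — contradiction.
So Viktor is a knight.
Consider Daria. Suppose Daria is a knave.
Then Beata's statement comes out true, contradicting Beata being a knave.
So Daria is a knight.

Beata: knave, Viktor: knight, Daria: knight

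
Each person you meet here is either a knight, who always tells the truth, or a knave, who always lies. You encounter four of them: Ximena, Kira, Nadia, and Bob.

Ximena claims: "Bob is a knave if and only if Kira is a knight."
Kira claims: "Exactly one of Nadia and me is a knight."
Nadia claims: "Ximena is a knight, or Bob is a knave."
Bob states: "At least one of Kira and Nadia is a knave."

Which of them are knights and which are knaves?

Consider Ximena. Suppose Ximena is a knight.
Then no assignment of the remaining roles makes every statement match its speaker's type — contradiction.
So Ximena is a knave.
Consider Kira. Suppose Kira is a knave.
Then no assignment of the remaining roles makes every statement match its speaker's type — contradiction.
So Kira is a knight.
Consider Nadia. Suppose Nadia is a knight.
Then Kira's statement comes out false, contradicting Kira being a knight.
So Nadia is a knave.
With that fixed, Bob's statement is true, so Bob is a knight.

Ximena: knave, Kira: knight, Nadia: knave, Bob: knight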